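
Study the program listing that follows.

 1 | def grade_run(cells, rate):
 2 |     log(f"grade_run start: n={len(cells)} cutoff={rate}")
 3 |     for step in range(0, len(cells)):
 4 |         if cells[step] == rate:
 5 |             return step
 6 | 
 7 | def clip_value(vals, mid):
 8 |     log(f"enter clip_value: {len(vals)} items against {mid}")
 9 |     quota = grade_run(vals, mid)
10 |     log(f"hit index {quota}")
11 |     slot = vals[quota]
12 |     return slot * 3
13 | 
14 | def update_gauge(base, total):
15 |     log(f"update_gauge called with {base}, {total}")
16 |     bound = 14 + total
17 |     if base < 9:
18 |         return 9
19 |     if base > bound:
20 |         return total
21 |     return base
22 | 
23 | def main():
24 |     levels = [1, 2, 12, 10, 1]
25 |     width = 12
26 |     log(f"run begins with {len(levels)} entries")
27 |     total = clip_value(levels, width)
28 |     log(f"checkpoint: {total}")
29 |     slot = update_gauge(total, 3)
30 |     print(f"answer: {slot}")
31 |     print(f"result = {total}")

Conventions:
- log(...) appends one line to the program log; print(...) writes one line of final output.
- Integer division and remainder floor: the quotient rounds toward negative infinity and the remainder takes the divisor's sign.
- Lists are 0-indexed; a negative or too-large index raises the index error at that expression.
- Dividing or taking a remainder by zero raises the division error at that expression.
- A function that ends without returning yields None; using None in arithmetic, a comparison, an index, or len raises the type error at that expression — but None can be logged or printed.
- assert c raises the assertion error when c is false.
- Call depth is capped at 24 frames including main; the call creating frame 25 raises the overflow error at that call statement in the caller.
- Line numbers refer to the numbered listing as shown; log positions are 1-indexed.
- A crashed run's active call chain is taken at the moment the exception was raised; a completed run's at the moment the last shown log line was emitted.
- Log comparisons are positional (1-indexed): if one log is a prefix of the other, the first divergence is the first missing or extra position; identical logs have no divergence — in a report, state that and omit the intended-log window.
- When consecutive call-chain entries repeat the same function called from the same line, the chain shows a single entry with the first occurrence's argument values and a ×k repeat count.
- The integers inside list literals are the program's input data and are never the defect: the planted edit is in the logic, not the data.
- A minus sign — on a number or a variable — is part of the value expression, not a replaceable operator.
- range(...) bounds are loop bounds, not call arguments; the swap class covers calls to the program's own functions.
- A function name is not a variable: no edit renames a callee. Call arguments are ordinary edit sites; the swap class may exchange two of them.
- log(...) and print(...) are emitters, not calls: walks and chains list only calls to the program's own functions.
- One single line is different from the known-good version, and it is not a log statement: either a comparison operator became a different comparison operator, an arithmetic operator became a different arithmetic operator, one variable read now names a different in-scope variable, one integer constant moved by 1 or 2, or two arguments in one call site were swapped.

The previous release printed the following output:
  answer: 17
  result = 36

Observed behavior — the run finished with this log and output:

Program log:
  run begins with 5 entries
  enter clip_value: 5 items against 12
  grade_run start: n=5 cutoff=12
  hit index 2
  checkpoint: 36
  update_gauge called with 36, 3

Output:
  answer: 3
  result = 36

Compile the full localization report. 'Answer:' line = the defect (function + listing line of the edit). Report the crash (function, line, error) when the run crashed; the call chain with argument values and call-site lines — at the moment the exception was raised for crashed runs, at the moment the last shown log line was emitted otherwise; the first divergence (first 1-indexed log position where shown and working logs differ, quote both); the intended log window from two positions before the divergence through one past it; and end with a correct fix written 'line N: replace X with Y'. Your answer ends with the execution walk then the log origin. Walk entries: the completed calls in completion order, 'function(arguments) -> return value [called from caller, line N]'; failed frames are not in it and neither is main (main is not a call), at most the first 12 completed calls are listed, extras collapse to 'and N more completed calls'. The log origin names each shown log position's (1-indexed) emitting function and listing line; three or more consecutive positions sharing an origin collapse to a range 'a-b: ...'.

Answer: the defect is in update_gauge at line 20.
Core observation: The two runs log identically and part ways only at the printed values.
Call chain: main -> update_gauge(36, 3) (called at line 29).
First divergence: none; the two logs match at every position.
Execution walk:
  grade_run([1, 2, 12, 10, 1], 12) -> 2  [called from clip_value, line 9]
  clip_value([1, 2, 12, 10, 1], 12) -> 36  [called from main, line 27]
  update_gauge(36, 3) -> 3  [called from main, line 29]
Log line origins:
  1: logged in main at line 26
  2: logged in clip_value at line 8
  3: logged in grade_run at line 2
  4: logged in clip_value at line 10
  5: logged in main at line 28
  6: logged in update_gauge at line 15
A correct fix: line 20: replace `total` with `bound`.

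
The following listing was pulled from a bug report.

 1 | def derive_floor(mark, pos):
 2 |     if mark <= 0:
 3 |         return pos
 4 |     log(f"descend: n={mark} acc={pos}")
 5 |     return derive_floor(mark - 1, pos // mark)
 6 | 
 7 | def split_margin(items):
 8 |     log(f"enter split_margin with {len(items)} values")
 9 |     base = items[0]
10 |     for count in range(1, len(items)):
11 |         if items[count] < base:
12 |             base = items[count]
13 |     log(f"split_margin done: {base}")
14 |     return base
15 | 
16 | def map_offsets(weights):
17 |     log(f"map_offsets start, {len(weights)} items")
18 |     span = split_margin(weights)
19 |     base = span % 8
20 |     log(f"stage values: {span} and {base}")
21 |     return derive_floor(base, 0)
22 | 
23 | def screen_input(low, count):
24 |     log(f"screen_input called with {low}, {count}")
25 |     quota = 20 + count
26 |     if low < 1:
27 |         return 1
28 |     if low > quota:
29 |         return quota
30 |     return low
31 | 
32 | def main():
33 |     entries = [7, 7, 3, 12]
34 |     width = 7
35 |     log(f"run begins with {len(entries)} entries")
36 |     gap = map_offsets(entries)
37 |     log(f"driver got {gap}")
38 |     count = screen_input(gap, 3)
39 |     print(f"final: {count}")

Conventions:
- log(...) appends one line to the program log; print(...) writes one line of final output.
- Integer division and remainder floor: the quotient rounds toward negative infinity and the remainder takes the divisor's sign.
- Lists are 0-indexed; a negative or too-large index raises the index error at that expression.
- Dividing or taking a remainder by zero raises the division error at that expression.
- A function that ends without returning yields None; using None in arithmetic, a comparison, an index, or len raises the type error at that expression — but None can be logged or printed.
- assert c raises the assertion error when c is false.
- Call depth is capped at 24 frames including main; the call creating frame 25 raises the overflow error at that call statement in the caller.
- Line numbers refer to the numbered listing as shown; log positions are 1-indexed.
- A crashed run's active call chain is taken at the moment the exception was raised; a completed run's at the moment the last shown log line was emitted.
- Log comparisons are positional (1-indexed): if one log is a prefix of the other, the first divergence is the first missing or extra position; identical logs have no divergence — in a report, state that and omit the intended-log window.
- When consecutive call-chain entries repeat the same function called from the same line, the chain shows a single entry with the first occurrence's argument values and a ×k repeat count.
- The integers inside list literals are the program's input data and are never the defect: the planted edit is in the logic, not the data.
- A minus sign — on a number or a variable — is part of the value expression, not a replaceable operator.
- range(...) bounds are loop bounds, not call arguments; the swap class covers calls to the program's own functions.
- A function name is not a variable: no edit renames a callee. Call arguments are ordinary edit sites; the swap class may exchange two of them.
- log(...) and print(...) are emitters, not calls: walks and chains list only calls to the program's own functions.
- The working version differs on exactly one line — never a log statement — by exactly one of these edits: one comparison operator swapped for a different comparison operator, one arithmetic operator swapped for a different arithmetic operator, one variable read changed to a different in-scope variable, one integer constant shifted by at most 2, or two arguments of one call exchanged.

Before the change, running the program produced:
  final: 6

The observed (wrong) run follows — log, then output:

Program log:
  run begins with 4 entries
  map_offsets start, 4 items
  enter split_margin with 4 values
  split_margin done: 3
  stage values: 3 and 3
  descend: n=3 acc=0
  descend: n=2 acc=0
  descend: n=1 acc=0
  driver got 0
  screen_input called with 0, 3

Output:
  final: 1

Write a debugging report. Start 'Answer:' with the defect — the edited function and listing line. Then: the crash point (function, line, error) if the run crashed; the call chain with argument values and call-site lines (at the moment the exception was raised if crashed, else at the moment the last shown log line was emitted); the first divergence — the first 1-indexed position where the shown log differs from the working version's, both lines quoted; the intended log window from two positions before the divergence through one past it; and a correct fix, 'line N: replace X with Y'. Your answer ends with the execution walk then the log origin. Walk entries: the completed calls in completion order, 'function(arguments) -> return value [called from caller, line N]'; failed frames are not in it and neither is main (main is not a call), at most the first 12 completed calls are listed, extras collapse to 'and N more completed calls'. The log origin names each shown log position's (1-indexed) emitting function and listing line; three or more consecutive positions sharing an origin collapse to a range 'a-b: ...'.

Answer: the defect is in derive_floor at line 5.
The tell: At log position 7 the runs split — shown 'descend: n=2 acc=0', but the working version logs 'descend: n=2 acc=3'.
Call chain: main -> screen_input(0, 3) (called at line 38).
First divergence: at position 7 the run shows 'descend: n=2 acc=0' where the working version logs 'descend: n=2 acc=3'.
Intended log window:
  5: stage values: 3 and 3
  6: descend: n=3 acc=0
  7: descend: n=2 acc=3
  8: descend: n=1 acc=5
Execution walk:
  split_margin([7, 7, 3, 12]) -> 3  [called from map_offsets, line 18]
  derive_floor(0, 0) -> 0  [called from derive_floor, line 5]
  derive_floor(1, 0) -> 0  [called from derive_floor, line 5]
  derive_floor(2, 0) -> 0  [called from derive_floor, line 5]
  derive_floor(3, 0) -> 0  [called from map_offsets, line 21]
  map_offsets([7, 7, 3, 12]) -> 0  [called from main, line 36]
  screen_input(0, 3) -> 1  [called from main, line 38]
Log origin:
  1: emitted by main (line 35)
  2: emitted by map_offsets (line 17)
  3: emitted by split_margin (line 8)
  4: emitted by split_margin (line 13)
  5: emitted by map_offsets (line 20)
  6-8: emitted by derive_floor (line 4)
  9: emitted by main (line 37)
  10: emitted by screen_input (line 24)
A correct fix: line 5: replace `//` with `+`.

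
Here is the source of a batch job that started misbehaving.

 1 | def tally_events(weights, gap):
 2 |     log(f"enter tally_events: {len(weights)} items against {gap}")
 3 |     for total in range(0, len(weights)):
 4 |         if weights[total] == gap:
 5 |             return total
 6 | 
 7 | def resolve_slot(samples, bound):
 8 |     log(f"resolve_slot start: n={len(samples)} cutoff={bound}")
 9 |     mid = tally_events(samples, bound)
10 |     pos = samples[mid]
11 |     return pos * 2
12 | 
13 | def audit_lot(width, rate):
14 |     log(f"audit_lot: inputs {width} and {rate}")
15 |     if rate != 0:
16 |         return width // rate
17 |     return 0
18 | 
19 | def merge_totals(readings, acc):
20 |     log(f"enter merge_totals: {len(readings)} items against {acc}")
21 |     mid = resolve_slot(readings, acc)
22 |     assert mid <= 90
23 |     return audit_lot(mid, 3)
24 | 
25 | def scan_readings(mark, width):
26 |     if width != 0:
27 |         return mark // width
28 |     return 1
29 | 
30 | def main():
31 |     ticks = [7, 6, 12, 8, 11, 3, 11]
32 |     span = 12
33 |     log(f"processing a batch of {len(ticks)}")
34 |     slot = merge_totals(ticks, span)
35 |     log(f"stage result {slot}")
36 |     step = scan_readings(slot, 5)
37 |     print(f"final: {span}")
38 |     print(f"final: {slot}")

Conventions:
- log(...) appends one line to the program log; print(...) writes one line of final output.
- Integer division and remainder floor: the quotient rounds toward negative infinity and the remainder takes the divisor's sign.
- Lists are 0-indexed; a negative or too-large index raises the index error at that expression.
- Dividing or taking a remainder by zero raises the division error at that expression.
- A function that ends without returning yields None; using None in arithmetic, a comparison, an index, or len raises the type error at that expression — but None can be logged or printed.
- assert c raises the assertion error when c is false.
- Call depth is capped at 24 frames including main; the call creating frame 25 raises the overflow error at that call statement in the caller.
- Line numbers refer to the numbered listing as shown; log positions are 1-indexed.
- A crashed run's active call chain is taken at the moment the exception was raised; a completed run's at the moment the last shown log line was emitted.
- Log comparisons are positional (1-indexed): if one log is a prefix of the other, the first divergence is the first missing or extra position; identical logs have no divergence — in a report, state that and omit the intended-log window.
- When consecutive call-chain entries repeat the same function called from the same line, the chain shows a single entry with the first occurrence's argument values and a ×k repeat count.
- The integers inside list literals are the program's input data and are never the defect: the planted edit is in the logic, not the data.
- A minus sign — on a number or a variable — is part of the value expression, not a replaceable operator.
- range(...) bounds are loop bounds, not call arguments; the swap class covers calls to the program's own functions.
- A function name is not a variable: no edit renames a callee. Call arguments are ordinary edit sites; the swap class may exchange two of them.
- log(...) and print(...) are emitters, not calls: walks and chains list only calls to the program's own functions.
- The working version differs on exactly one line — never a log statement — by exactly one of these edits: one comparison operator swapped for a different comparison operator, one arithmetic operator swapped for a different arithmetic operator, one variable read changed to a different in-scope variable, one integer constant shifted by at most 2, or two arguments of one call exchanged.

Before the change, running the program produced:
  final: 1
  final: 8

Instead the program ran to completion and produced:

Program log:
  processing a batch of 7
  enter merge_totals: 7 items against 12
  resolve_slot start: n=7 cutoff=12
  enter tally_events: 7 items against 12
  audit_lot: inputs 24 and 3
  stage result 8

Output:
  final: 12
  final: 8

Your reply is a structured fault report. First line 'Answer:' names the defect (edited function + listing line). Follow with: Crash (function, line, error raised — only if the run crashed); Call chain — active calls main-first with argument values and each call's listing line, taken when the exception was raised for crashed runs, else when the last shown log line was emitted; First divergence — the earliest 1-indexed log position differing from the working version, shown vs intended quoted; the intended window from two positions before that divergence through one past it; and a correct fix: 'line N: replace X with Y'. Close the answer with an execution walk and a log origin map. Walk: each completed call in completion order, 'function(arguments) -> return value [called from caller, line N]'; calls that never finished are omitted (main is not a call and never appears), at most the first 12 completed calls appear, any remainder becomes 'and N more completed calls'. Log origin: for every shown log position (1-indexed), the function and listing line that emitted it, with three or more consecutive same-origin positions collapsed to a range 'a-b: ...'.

Answer: the defect is in main at line 37.
Key observation: Log streams are identical — the defect surfaces only in the printed output.
Call chain: main.
First divergence: none — the logs agree in full.
Execution walk:
  tally_events([7, 6, 12, 8, 11, 3, 11], 12) -> 2  [called from resolve_slot, line 9]
  resolve_slot([7, 6, 12, 8, 11, 3, 11], 12) -> 24  [called from merge_totals, line 21]
  audit_lot(24, 3) -> 8  [called from merge_totals, line 23]
  merge_totals([7, 6, 12, 8, 11, 3, 11], 12) -> 8  [called from main, line 34]
  scan_readings(8, 5) -> 1  [called from main, line 36]
Log origins:
  1 — main, line 33
  2 — merge_totals, line 20
  3 — resolve_slot, line 8
  4 — tally_events, line 2
  5 — audit_lot, line 14
  6 — main, line 35
A correct fix: line 37: replace `span` with `step`.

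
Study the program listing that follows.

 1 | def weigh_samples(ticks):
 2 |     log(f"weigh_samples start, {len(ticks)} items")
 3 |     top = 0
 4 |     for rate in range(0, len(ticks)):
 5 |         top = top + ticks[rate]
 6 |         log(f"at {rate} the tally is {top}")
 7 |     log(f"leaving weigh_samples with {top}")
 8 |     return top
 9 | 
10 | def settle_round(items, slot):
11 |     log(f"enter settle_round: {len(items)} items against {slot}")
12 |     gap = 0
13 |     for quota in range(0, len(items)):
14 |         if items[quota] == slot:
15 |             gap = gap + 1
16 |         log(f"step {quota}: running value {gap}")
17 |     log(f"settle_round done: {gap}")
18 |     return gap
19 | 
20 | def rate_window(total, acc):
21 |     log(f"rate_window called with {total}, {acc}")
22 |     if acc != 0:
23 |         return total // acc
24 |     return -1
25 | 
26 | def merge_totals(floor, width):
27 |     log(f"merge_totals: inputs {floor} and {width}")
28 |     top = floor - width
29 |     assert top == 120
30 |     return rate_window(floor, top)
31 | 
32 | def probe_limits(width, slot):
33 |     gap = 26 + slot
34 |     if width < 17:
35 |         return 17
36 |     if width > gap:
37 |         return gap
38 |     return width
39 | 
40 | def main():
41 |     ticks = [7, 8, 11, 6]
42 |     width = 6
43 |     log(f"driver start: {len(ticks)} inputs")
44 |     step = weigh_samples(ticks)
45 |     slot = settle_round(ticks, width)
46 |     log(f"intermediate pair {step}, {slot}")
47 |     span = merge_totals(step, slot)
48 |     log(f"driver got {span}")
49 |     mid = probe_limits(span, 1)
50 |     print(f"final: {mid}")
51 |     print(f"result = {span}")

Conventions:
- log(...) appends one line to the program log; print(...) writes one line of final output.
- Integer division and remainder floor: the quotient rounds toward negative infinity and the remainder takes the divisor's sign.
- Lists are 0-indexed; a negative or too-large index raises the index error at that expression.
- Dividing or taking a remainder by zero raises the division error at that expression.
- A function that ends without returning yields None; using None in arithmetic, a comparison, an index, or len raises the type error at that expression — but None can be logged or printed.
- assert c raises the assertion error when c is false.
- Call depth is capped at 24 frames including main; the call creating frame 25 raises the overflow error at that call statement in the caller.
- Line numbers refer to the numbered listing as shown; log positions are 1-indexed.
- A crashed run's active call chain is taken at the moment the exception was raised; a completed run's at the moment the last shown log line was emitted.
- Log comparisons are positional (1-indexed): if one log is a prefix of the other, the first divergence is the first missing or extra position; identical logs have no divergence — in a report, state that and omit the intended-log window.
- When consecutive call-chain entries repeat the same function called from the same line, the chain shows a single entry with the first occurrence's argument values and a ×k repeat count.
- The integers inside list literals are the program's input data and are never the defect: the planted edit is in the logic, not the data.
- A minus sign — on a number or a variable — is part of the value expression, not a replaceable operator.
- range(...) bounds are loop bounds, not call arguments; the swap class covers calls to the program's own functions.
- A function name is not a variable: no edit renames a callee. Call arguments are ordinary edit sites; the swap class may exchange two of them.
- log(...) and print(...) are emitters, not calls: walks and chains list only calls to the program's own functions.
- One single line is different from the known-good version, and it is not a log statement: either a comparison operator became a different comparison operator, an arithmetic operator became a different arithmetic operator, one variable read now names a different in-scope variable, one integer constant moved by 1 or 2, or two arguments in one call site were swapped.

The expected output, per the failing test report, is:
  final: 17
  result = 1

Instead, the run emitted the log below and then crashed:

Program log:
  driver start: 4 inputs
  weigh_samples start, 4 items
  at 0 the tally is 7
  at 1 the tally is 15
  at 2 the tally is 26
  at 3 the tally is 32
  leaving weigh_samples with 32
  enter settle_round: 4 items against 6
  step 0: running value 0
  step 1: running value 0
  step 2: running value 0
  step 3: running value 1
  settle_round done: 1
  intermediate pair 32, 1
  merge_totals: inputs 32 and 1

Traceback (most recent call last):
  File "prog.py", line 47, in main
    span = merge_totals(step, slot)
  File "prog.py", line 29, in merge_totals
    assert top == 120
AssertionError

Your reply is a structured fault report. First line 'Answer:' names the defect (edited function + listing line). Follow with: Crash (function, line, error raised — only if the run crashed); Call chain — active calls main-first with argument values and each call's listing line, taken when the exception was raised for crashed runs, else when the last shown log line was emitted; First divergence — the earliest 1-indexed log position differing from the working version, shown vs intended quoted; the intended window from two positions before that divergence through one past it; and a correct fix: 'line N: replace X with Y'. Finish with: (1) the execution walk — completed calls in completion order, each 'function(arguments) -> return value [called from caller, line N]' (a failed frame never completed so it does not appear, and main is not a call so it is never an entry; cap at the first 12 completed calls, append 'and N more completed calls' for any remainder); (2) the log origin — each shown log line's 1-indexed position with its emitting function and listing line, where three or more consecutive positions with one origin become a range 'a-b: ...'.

Answer: the defect is in merge_totals at line 29.
Key observation: Only 15 log lines were emitted before the run died; the intended continuation was 'rate_window called with 32, 31'.
Crash: merge_totals, line 29, AssertionError.
Call chain: main -> merge_totals(32, 1) (called at line 47).
First divergence: position 16; the shown log stops at 15 lines while the working version next logs 'rate_window called with 32, 31'.
Intended log window:
  14: intermediate pair 32, 1
  15: merge_totals: inputs 32 and 1
  16: rate_window called with 32, 31
  17: driver got 1
Execution walk:
  weigh_samples([7, 8, 11, 6]) -> 32  [called from main, line 44]
  settle_round([7, 8, 11, 6], 6) -> 1  [called from main, line 45]
Origin of each log line:
  1: emitted by main (line 43)
  2: emitted by weigh_samples (line 2)
  3-6: emitted by weigh_samples (line 6)
  7: emitted by weigh_samples (line 7)
  8: emitted by settle_round (line 11)
  9-12: emitted by settle_round (line 16)
  13: emitted by settle_round (line 17)
  14: emitted by main (line 46)
  15: emitted by merge_totals (line 27)
A correct fix: line 29: replace `==` with `<=`.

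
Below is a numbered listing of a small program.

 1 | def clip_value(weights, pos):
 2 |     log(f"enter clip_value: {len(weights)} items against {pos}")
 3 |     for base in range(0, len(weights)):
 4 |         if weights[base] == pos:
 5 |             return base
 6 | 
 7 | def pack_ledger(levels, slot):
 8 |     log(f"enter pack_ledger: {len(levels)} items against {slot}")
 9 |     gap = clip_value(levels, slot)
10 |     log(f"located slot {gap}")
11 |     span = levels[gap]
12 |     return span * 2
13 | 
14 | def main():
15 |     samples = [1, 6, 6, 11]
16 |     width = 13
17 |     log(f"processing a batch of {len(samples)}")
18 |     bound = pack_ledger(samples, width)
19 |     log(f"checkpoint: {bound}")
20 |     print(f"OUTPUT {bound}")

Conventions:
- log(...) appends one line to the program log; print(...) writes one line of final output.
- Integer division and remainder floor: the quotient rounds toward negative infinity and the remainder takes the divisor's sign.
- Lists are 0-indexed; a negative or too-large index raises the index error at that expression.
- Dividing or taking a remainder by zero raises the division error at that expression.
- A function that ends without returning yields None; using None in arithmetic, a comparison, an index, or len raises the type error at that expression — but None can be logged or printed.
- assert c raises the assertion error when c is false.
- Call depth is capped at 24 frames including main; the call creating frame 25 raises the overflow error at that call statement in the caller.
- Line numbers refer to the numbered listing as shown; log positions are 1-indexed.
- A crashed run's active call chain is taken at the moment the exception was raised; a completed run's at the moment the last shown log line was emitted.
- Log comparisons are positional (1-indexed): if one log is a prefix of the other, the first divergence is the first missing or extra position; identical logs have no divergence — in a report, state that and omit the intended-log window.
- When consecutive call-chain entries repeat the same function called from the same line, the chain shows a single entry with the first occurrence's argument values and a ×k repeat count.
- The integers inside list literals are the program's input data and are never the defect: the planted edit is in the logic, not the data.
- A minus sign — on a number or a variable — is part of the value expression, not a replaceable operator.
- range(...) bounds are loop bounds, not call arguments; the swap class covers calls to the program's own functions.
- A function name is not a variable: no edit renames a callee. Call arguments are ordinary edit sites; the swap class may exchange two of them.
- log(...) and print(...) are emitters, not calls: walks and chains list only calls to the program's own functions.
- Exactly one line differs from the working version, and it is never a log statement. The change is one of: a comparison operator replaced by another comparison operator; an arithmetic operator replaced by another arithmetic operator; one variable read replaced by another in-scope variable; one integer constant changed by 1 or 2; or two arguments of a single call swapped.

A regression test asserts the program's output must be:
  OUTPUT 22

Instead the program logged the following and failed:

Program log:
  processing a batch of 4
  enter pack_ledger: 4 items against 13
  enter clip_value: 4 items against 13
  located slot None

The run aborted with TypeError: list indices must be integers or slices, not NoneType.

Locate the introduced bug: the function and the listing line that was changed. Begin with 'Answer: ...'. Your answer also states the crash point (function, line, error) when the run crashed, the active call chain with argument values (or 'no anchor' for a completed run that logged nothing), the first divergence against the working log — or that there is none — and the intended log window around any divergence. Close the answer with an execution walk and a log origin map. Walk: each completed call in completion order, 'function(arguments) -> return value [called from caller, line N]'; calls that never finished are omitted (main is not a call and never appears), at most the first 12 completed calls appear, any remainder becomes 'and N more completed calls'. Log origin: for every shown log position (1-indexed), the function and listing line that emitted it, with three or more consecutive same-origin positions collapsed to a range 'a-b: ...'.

Answer: the defect is in main at line 16.
The tell: Log line 2 is where behavior first shows: 'enter pack_ledger: 4 items against 13' appears instead of 'enter pack_ledger: 4 items against 11'.
Crash: pack_ledger, line 11, TypeError.
Call chain: main -> pack_ledger([1, 6, 6, 11], 13) (called at line 18).
First divergence: at position 2 the run shows 'enter pack_ledger: 4 items against 13' where the working version logs 'enter pack_ledger: 4 items against 11'.
Intended log window:
  1: processing a batch of 4
  2: enter pack_ledger: 4 items against 11
  3: enter clip_value: 4 items against 11
Execution walk:
  clip_value([1, 6, 6, 11], 13) -> None  [called from pack_ledger, line 9]
Log origin:
  1 — main, line 17
  2 — pack_ledger, line 8
  3 — clip_value, line 2
  4 — pack_ledger, line 10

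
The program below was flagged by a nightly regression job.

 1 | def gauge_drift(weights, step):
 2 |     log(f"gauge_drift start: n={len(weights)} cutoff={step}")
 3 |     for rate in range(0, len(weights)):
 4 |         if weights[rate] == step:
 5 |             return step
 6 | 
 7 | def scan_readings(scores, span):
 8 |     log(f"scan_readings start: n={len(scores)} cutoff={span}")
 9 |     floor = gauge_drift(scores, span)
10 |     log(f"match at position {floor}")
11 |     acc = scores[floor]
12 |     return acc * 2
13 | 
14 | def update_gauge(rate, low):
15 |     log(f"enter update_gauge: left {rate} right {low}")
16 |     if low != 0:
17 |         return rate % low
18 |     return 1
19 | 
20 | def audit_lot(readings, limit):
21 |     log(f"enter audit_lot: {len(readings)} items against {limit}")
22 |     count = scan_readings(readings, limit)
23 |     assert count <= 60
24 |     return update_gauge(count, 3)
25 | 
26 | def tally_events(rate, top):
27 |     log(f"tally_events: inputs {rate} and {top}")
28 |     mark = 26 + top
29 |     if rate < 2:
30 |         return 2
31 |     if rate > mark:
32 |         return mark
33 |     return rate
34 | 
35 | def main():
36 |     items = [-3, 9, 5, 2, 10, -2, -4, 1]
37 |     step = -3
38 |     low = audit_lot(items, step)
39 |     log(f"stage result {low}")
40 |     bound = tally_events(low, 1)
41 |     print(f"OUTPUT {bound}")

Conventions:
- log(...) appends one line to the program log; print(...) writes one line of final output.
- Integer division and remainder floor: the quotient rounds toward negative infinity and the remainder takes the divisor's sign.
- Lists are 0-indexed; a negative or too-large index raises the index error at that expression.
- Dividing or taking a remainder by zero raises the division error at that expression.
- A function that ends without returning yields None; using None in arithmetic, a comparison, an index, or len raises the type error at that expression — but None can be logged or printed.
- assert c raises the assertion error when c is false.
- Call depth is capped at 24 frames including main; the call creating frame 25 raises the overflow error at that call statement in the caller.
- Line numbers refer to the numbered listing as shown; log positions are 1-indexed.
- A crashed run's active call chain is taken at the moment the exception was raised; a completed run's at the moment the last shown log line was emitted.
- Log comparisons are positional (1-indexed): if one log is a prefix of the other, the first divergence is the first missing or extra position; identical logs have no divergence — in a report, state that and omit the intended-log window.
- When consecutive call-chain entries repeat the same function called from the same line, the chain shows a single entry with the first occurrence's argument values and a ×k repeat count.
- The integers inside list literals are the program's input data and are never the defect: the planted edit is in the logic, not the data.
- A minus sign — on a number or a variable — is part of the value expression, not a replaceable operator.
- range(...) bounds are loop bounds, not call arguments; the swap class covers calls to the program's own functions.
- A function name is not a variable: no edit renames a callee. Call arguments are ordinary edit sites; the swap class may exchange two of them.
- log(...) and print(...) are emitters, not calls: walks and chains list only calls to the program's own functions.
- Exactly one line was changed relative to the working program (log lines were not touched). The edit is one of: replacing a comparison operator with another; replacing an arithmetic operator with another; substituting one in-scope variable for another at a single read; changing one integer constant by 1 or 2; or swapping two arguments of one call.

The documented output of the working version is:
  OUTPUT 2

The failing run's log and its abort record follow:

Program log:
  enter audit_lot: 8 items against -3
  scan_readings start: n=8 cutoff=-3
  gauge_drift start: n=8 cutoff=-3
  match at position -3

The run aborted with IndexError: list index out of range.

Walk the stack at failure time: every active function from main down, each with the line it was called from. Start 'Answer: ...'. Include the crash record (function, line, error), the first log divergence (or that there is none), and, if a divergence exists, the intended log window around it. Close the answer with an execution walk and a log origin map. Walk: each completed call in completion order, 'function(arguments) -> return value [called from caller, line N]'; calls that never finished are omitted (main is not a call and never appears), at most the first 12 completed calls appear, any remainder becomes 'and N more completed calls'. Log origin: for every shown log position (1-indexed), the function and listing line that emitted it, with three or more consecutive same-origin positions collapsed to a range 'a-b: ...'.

Answer: main -> audit_lot (called at line 38) -> scan_readings (called at line 22).
Key observation: At log position 4 the runs split — shown 'match at position -3', but the working version logs 'match at position 0'.
Crash: scan_readings, line 11, IndexError.
First divergence: at position 4 the run shows 'match at position -3' where the working version logs 'match at position 0'.
Intended log window:
  2: scan_readings start: n=8 cutoff=-3
  3: gauge_drift start: n=8 cutoff=-3
  4: match at position 0
  5: enter update_gauge: left -6 right 3
Execution walk:
  gauge_drift([-3, 9, 5, 2, 10, -2, -4, 1], -3) -> -3  [called from scan_readings, line 9]
Log line origins:
  1: emitted by audit_lot (line 21)
  2: emitted by scan_readings (line 8)
  3: emitted by gauge_drift (line 2)
  4: emitted by scan_readings (line 10)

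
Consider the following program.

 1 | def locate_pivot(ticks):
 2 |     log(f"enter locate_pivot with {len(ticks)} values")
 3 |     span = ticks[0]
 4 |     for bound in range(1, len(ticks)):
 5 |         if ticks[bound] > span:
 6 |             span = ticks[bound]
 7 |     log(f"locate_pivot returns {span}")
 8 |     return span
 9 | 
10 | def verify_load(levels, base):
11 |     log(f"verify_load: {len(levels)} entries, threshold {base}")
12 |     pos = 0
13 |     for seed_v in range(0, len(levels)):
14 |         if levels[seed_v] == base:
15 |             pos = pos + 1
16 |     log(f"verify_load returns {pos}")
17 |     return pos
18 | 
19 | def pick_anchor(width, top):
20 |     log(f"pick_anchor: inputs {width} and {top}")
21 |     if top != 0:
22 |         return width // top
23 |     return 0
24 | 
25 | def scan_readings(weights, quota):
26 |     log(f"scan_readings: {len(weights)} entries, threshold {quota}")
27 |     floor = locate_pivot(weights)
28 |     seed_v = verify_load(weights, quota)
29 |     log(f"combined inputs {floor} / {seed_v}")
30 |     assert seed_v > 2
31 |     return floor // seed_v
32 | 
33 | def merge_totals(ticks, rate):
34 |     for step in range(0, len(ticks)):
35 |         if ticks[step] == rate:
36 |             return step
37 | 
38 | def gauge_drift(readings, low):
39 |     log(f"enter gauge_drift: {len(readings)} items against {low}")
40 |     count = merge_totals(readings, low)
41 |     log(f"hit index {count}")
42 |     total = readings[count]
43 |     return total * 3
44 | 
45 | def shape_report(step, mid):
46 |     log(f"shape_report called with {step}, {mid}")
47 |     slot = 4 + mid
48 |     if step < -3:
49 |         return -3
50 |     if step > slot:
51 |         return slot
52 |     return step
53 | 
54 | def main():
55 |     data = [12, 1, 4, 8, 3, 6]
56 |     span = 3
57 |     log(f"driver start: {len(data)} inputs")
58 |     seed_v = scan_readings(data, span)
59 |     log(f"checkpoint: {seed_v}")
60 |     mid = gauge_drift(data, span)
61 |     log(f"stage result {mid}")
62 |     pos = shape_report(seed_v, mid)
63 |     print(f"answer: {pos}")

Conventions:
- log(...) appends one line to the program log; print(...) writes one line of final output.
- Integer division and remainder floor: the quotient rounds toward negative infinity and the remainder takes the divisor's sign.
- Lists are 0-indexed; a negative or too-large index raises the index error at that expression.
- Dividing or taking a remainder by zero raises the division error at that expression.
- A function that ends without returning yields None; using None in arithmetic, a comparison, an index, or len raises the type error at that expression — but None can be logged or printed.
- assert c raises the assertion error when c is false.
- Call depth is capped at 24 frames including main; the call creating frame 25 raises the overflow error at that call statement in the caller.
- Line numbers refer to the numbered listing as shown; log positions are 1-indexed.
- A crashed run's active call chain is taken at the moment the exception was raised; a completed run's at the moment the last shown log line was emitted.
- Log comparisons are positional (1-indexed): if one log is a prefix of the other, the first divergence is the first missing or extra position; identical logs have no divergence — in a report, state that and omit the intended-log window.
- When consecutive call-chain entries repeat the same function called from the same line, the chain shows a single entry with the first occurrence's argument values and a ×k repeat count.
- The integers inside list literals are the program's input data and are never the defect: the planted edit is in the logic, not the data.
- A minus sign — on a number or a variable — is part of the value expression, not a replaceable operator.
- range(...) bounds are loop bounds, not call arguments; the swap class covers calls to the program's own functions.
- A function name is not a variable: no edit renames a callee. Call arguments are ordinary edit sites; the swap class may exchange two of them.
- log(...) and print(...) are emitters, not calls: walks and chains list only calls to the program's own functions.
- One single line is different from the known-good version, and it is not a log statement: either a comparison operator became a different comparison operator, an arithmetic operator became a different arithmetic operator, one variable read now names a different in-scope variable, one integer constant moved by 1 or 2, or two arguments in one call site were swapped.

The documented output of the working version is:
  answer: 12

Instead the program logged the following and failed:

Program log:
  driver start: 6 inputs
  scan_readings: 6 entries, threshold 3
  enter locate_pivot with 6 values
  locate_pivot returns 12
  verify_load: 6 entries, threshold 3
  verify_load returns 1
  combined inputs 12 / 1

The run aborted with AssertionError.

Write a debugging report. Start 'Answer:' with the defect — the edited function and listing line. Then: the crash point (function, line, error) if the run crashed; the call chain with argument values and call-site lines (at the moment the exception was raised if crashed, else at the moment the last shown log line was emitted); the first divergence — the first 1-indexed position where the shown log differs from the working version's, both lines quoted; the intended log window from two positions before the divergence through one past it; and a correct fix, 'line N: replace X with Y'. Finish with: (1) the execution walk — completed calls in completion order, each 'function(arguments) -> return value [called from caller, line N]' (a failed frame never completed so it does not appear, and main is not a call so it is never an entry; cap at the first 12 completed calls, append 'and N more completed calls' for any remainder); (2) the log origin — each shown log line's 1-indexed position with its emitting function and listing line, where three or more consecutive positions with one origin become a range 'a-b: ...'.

Answer: the defect is in scan_readings at line 30.
Core observation: Only 7 log lines were emitted before the run died; the intended continuation was 'checkpoint: 12'.
Crash: scan_readings, line 30, AssertionError.
Call chain: main -> scan_readings([12, 1, 4, 8, 3, 6], 3) (called at line 58).
First divergence: position 8 (shown log ended at 7 lines; the working version continues: 'checkpoint: 12').
Intended log window:
  6: verify_load returns 1
  7: combined inputs 12 / 1
  8: checkpoint: 12
  9: enter gauge_drift: 6 items against 3
Execution walk:
  locate_pivot([12, 1, 4, 8, 3, 6]) -> 12  [called from scan_readings, line 27]
  verify_load([12, 1, 4, 8, 3, 6], 3) -> 1  [called from scan_readings, line 28]
Log line origins:
  1: emitted by main (line 57)
  2: emitted by scan_readings (line 26)
  3: emitted by locate_pivot (line 2)
  4: emitted by locate_pivot (line 7)
  5: emitted by verify_load (line 11)
  6: emitted by verify_load (line 16)
  7: emitted by scan_readings (line 29)
A correct fix: line 30: replace `2` with `0`.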